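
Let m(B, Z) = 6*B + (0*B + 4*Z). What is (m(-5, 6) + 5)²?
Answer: 1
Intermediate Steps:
m(B, Z) = 4*Z + 6*B (m(B, Z) = 6*B + (0 + 4*Z) = 6*B + 4*Z = 4*Z + 6*B)
(m(-5, 6) + 5)² = ((4*6 + 6*(-5)) + 5)² = ((24 - 30) + 5)² = (-6 + 5)² = (-1)² = 1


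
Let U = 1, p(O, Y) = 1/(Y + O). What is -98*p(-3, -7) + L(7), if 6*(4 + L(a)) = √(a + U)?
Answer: 29/5 + √2/3 ≈ 6.2714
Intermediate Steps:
p(O, Y) = 1/(O + Y)
L(a) = -4 + √(1 + a)/6 (L(a) = -4 + √(a + 1)/6 = -4 + √(1 + a)/6)
-98*p(-3, -7) + L(7) = -98/(-3 - 7) + (-4 + √(1 + 7)/6) = -98/(-10) + (-4 + √8/6) = -98*(-⅒) + (-4 + (2*√2)/6) = 49/5 + (-4 + √2/3) = 29/5 + √2/3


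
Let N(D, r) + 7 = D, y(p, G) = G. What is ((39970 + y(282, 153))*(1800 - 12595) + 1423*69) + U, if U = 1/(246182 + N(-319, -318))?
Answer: -106462924845887/245856 ≈ -4.3303e+8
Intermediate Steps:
N(D, r) = -7 + D
U = 1/245856 (U = 1/(246182 + (-7 - 319)) = 1/(246182 - 326) = 1/245856 ≈ 4.0674e-6)
((39970 + y(282, 153))*(1800 - 12595) + 1423*69) + U = ((39970 + 153)*(1800 - 12595) + 1423*69) + 1/245856 = (40123*(-10795) + 98187) + 1/245856 = (-433127785 + 98187) + 1/245856 = -433029598 + 1/245856 = -106462924845887/245856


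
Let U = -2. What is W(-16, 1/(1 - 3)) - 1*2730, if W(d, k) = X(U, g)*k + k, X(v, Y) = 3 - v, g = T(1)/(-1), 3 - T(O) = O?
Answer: -2733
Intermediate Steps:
T(O) = 3 - O
g = -2 (g = (3 - 1*1)/(-1) = (3 - 1)*(-1) = 2*(-1) = -2)
W(d, k) = 6*k (W(d, k) = (3 - 1*(-2))*k + k = (3 + 2)*k + k = 5*k + k = 6*k)
W(-16, 1/(1 - 3)) - 1*2730 = 6/(1 - 3) - 1*2730 = 6/(-2) - 2730 = 6*(-1/2) - 2730 = -3 - 2730 = -2733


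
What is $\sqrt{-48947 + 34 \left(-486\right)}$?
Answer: $i \sqrt{65471} \approx 255.87 i$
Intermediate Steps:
$\sqrt{-48947 + 34 \left(-486\right)} = \sqrt{-48947 - 16524} = \sqrt{-65471} = i \sqrt{65471}$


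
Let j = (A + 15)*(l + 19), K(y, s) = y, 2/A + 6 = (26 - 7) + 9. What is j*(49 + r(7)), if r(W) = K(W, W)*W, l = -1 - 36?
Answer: -292824/11 ≈ -26620.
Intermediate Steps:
A = 1/11 (A = 2/(-6 + ((26 - 7) + 9)) = 2/(-6 + (19 + 9)) = 2/(-6 + 28) = 2/22 = 2*(1/22) = 1/11 ≈ 0.090909)
l = -37
j = -2988/11 (j = (1/11 + 15)*(-37 + 19) = (166/11)*(-18) = -2988/11 ≈ -271.64)
r(W) = W² (r(W) = W*W = W²)
j*(49 + r(7)) = -2988*(49 + 7²)/11 = -2988*(49 + 49)/11 = -2988/11*98 = -292824/11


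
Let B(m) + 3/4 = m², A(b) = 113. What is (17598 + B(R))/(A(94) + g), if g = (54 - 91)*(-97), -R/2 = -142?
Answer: 393013/14808 ≈ 26.541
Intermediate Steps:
R = 284 (R = -2*(-142) = 284)
B(m) = -¾ + m²
g = 3589 (g = -37*(-97) = 3589)
(17598 + B(R))/(A(94) + g) = (17598 + (-¾ + 284²))/(113 + 3589) = (17598 + (-¾ + 80656))/3702 = (17598 + 322621/4)*(1/3702) = (393013/4)*(1/3702) = 393013/14808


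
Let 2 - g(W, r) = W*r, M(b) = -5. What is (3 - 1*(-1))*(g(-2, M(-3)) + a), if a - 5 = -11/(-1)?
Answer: 32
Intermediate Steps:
a = 16 (a = 5 - 11/(-1) = 5 - 11*(-1) = 5 + 11 = 16)
g(W, r) = 2 - W*r
(3 - 1*(-1))*(g(-2, M(-3)) + a) = (3 - 1*(-1))*((2 - 1*(-2)*(-5)) + 16) = (3 + 1)*((2 - 10) + 16) = 4*(-8 + 16) = 4*8 = 32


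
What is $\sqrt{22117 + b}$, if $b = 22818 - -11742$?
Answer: $19 \sqrt{157} \approx 238.07$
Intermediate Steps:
$b = 34560$ ($b = 22818 + 11742 = 34560$)
$\sqrt{22117 + b} = \sqrt{22117 + 34560} = \sqrt{56677} = 19 \sqrt{157}$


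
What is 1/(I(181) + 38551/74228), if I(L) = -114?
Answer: -74228/8423441 ≈ -0.0088121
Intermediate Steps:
1/(I(181) + 38551/74228) = 1/(-114 + 38551/74228) = 1/(-8423441/74228) = -74228/8423441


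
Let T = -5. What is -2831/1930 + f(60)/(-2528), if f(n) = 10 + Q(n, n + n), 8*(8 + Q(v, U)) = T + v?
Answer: -28695587/19516160 ≈ -1.4704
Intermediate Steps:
Q(v, U) = -69/8 + v/8 (Q(v, U) = -8 + (-5 + v)/8 = -8 + (-5/8 + v/8) = -69/8 + v/8)
f(n) = 11/8 + n/8 (f(n) = 10 + (-69/8 + n/8) = 11/8 + n/8)
-2831/1930 + f(60)/(-2528) = -2831/1930 + (11/8 + (1/8)*60)/(-2528) = -2831*1/1930 + (11/8 + 15/2)*(-1/2528) = -2831/1930 + (71/8)*(-1/2528) = -2831/1930 - 71/20224 = -28695587/19516160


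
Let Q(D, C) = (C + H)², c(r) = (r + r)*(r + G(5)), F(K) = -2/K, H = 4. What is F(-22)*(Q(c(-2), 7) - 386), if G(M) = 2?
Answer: -265/11 ≈ -24.091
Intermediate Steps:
c(r) = 2*r*(2 + r) (c(r) = (r + r)*(r + 2) = (2*r)*(2 + r) = 2*r*(2 + r))
Q(D, C) = (4 + C)² (Q(D, C) = (C + 4)² = (4 + C)²)
F(-22)*(Q(c(-2), 7) - 386) = (-2/(-22))*((4 + 7)² - 386) = (-2*(-1/22))*(11² - 386) = (121 - 386)/11 = (1/11)*(-265) = -265/11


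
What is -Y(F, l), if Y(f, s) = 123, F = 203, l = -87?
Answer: -123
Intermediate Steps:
-Y(F, l) = -1*123 = -123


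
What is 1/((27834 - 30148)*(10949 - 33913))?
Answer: 1/53138696 ≈ 1.8819e-8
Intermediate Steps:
1/((27834 - 30148)*(10949 - 33913)) = 1/(-2314*(-22964)) = 1/53138696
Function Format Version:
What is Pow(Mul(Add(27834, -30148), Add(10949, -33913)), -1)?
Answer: Rational(1, 53138696) ≈ 1.8819e-8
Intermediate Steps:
Pow(Mul(Add(27834, -30148), Add(10949, -33913)), -1) = Pow(Mul(-2314, -22964), -1) = Pow(53138696, -1) = Rational(1, 53138696)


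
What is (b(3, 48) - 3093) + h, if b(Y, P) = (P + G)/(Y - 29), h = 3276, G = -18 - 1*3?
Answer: 4731/26 ≈ 181.96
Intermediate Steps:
G = -21 (G = -18 - 3 = -21)
b(Y, P) = (-21 + P)/(-29 + Y) (b(Y, P) = (P - 21)/(Y - 29) = (-21 + P)/(-29 + Y))
(b(3, 48) - 3093) + h = ((-21 + 48)/(-29 + 3) - 3093) + 3276 = (27/(-26) - 3093) + 3276 = (-1/26*27 - 3093) + 3276 = (-27/26 - 3093) + 3276 = -80445/26 + 3276 = 4731/26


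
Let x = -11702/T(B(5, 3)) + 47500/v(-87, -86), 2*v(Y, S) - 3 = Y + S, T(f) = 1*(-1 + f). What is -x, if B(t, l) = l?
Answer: 108967/17 ≈ 6409.8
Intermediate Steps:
T(f) = -1 + f
v(Y, S) = 3/2 + S/2 + Y/2 (v(Y, S) = 3/2 + (Y + S)/2 = 3/2 + (S + Y)/2 = 3/2 + (S/2 + Y/2) = 3/2 + S/2 + Y/2)
x = -108967/17 (x = -11702/(-1 + 3) + 47500/(3/2 + (½)*(-86) + (½)*(-87)) = -11702/2 + 47500/(3/2 - 43 - 87/2) = -11702*½ + 47500/(-85) = -5851 + 47500*(-1/85) = -5851 - 9500/17 = -108967/17 ≈ -6409.8)
-x = -1*(-108967/17) = 108967/17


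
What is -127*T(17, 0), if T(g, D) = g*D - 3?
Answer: 381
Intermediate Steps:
T(g, D) = -3 + D*g (T(g, D) = D*g - 3 = -3 + D*g)
-127*T(17, 0) = -127*(-3 + 0*17) = -127*(-3 + 0) = -127*(-3) = 381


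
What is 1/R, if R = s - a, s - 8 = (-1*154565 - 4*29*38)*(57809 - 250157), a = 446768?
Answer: 1/30577691844 ≈ 3.2704e-11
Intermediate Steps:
s = 30578138612 (s = 8 + (-1*154565 - 4*29*38)*(57809 - 250157) = 8 + (-154565 - 116*38)*(-192348) = 8 + (-154565 - 4408)*(-192348) = 8 - 158973*(-192348) = 8 + 30578138604 = 30578138612)
R = 30577691844 (R = 30578138612 - 1*446768 = 30578138612 - 446768 = 30577691844)
1/R = 1/30577691844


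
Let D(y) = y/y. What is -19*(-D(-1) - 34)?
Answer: 665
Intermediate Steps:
D(y) = 1
-19*(-D(-1) - 34) = -19*(-1*1 - 34) = -19*(-1 - 34) = -19*(-35) = 665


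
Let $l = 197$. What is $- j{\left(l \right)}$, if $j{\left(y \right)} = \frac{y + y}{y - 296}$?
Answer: $\frac{394}{99} \approx 3.9798$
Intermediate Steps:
$j{\left(y \right)} = \frac{2 y}{-296 + y}$
$- j{\left(l \right)} = - \frac{2 \cdot 197}{-296 + 197} = - \frac{2 \cdot 197}{-99} = - \frac{2 \cdot 197 \left(-1\right)}{99} = \left(-1\right) \left(- \frac{394}{99}\right) = \frac{394}{99}$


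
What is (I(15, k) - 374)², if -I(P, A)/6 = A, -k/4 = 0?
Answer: 139876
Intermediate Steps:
k = 0 (k = -4*0 = 0)
I(P, A) = -6*A
(I(15, k) - 374)² = (-6*0 - 374)² = (0 - 374)² = (-374)² = 139876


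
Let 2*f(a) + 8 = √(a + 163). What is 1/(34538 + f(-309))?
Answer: 69068/2385194385 - I*√146/2385194385 ≈ 2.8957e-5 - 5.0659e-9*I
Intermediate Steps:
f(a) = -4 + √(163 + a)/2 (f(a) = -4 + √(a + 163)/2 = -4 + √(163 + a)/2)
1/(34538 + f(-309)) = 1/(34538 + (-4 + √(163 - 309)/2)) = 1/(34538 + (-4 + √(-146)/2)) = 1/(34538 + (-4 + (I*√146)/2)) = 1/(34538 + (-4 + I*√146/2)) = 1/(34534 + I*√146/2)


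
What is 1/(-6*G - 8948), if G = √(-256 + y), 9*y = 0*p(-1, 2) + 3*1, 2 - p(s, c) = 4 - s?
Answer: I/(2*(√2301 - 4474*I)) ≈ -0.00011174 + 1.1981e-6*I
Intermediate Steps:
p(s, c) = -2 + s (p(s, c) = 2 - (4 - s) = 2 + (-4 + s) = -2 + s)
y = ⅓ (y = (0*(-2 - 1) + 3*1)/9 = (0*(-3) + 3)/9 = (0 + 3)/9 = (⅑)*3 = ⅓ ≈ 0.33333)
G = I*√2301/3 (G = √(-256 + ⅓) = √(-767/3) = I*√2301/3 ≈ 15.99*I)
1/(-6*G - 8948) = 1/(-2*I*√2301 - 8948) = 1/(-8948 - 2*I*√2301)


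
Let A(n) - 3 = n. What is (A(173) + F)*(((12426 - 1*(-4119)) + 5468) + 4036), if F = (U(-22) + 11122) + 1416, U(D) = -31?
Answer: 330379467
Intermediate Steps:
A(n) = 3 + n
F = 12507 (F = (-31 + 11122) + 1416 = 11091 + 1416 = 12507)
(A(173) + F)*(((12426 - 1*(-4119)) + 5468) + 4036) = ((3 + 173) + 12507)*(((12426 - 1*(-4119)) + 5468) + 4036) = (176 + 12507)*(((12426 + 4119) + 5468) + 4036) = 12683*((16545 + 5468) + 4036) = 12683*(22013 + 4036) = 12683*26049 = 330379467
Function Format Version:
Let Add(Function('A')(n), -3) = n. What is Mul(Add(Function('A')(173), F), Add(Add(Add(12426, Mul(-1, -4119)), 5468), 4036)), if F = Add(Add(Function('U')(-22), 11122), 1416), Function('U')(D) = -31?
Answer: 330379467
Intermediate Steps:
Function('A')(n) = Add(3, n)
F = 12507 (F = Add(Add(-31, 11122), 1416) = Add(11091, 1416) = 12507)
Mul(Add(Function('A')(173), F), Add(Add(Add(12426, Mul(-1, -4119)), 5468), 4036)) = Mul(Add(Add(3, 173), 12507), Add(Add(Add(12426, Mul(-1, -4119)), 5468), 4036)) = Mul(Add(176, 12507), Add(Add(Add(12426, 4119), 5468), 4036)) = Mul(12683, Add(Add(16545, 5468), 4036)) = Mul(12683, Add(22013, 4036)) = Mul(12683, 26049) = 330379467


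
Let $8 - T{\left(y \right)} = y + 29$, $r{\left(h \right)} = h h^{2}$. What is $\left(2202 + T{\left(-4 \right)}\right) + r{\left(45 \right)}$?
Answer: $93310$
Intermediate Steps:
$r{\left(h \right)} = h^{3}$
$T{\left(y \right)} = -21 - y$ ($T{\left(y \right)} = 8 - \left(y + 29\right) = 8 - \left(29 + y\right) = -21 - y$)
$\left(2202 + T{\left(-4 \right)}\right) + r{\left(45 \right)} = \left(2202 - 17\right) + 45^{3} = \left(2202 + \left(-21 + 4\right)\right) + 91125 = \left(2202 - 17\right) + 91125 = 2185 + 91125 = 93310$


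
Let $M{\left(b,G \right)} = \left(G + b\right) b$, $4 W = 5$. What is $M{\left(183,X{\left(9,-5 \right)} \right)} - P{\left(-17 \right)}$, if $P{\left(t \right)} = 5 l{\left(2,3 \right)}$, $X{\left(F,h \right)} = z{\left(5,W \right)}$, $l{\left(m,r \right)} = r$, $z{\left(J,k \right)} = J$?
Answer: $34389$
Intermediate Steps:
$W = \frac{5}{4}$ ($W = \frac{1}{4} \cdot 5 = \frac{5}{4} \approx 1.25$)
$X{\left(F,h \right)} = 5$
$P{\left(t \right)} = 15$ ($P{\left(t \right)} = 5 \cdot 3 = 15$)
$M{\left(b,G \right)} = b \left(G + b\right)$
$M{\left(183,X{\left(9,-5 \right)} \right)} - P{\left(-17 \right)} = 183 \left(5 + 183\right) - 15 = 183 \cdot 188 - 15 = 34404 - 15 = 34389$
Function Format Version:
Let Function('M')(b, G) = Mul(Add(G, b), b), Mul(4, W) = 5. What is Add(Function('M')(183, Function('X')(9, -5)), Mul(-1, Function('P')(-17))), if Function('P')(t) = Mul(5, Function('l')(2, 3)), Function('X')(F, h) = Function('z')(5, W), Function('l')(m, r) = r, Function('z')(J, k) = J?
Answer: 34389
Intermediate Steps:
W = Rational(5, 4) (W = Mul(Rational(1, 4), 5) = Rational(5, 4) ≈ 1.2500)
Function('X')(F, h) = 5
Function('P')(t) = 15 (Function('P')(t) = Mul(5, 3) = 15)
Function('M')(b, G) = Mul(b, Add(G, b))
Add(Function('M')(183, Function('X')(9, -5)), Mul(-1, Function('P')(-17))) = Add(Mul(183, Add(5, 183)), Mul(-1, 15)) = Add(Mul(183, 188), -15) = Add(34404, -15) = 34389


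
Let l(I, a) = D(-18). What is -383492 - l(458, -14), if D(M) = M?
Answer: -383474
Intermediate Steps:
l(I, a) = -18
-383492 - l(458, -14) = -383492 - 1*(-18) = -383492 + 18 = -383474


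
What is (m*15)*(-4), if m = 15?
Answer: -900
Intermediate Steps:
(m*15)*(-4) = (15*15)*(-4) = 225*(-4) = -900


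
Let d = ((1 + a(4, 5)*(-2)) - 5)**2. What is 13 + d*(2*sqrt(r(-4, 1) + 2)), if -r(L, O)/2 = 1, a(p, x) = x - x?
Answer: 13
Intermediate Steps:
a(p, x) = 0
r(L, O) = -2 (r(L, O) = -2*1 = -2)
d = 16 (d = ((1 + 0*(-2)) - 5)**2 = ((1 + 0) - 5)**2 = (1 - 5)**2 = (-4)**2 = 16)
13 + d*(2*sqrt(r(-4, 1) + 2)) = 13 + 16*(2*sqrt(-2 + 2)) = 13 + 16*(2*sqrt(0)) = 13 + 16*(2*0) = 13 + 16*0 = 13 + 0 = 13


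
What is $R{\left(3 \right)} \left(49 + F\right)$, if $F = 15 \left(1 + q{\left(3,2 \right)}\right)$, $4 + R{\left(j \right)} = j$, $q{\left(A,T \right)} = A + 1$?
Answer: $-124$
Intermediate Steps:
$q{\left(A,T \right)} = 1 + A$
$R{\left(j \right)} = -4 + j$
$F = 75$ ($F = 15 \left(1 + \left(1 + 3\right)\right) = 15 \left(1 + 4\right) = 15 \cdot 5 = 75$)
$R{\left(3 \right)} \left(49 + F\right) = \left(-4 + 3\right) \left(49 + 75\right) = \left(-1\right) 124 = -124$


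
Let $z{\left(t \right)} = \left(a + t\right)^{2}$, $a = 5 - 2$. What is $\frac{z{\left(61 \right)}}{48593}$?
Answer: $\frac{4096}{48593} \approx 0.084292$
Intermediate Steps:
$a = 3$ ($a = 5 - 2 = 3$)
$z{\left(t \right)} = \left(3 + t\right)^{2}$
$\frac{z{\left(61 \right)}}{48593} = \frac{\left(3 + 61\right)^{2}}{48593} = 64^{2} \cdot \frac{1}{48593} = 4096 \cdot \frac{1}{48593} = \frac{4096}{48593}$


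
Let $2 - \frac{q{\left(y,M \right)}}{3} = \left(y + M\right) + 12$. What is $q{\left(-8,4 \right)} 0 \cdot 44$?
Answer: $0$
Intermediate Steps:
$q{\left(y,M \right)} = -30 - 3 M - 3 y$ ($q{\left(y,M \right)} = 6 - 3 \left(\left(y + M\right) + 12\right) = 6 - 3 \left(\left(M + y\right) + 12\right) = 6 - 3 \left(12 + M + y\right) = 6 - \left(36 + 3 M + 3 y\right) = -30 - 3 M - 3 y$)
$q{\left(-8,4 \right)} 0 \cdot 44 = \left(-30 - 12 - -24\right) 0 \cdot 44 = \left(-30 - 12 + 24\right) 0 = \left(-18\right) 0 = 0$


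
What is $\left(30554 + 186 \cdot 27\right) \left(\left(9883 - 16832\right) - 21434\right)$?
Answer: $-1009753608$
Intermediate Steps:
$\left(30554 + 186 \cdot 27\right) \left(\left(9883 - 16832\right) - 21434\right) = \left(30554 + 5022\right) \left(\left(9883 - 16832\right) - 21434\right) = 35576 \left(-6949 - 21434\right) = 35576 \left(-28383\right) = -1009753608$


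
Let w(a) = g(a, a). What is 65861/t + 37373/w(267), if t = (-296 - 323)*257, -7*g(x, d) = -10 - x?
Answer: 41599619216/44065991 ≈ 944.03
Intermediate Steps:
g(x, d) = 10/7 + x/7 (g(x, d) = -(-10 - x)/7 = 10/7 + x/7)
w(a) = 10/7 + a/7
t = -159083 (t = -619*257 = -159083)
65861/t + 37373/w(267) = 65861/(-159083) + 37373/(10/7 + (⅐)*267) = 65861*(-1/159083) + 37373/(10/7 + 267/7) = -65861/159083 + 37373/(277/7) = -65861/159083 + 37373*(7/277) = -65861/159083 + 261611/277 = 41599619216/44065991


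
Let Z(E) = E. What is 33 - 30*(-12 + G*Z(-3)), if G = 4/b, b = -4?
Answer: 303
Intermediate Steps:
G = -1 (G = 4/(-4) = 4*(-¼) = -1)
33 - 30*(-12 + G*Z(-3)) = 33 - 30*(-12 - 1*(-3)) = 33 - 30*(-12 + 3) = 33 - 30*(-9) = 33 + 270 = 303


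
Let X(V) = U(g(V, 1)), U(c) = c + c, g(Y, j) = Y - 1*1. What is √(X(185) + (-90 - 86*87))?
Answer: 2*I*√1801 ≈ 84.876*I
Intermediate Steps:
g(Y, j) = -1 + Y (g(Y, j) = Y - 1 = -1 + Y)
U(c) = 2*c
X(V) = -2 + 2*V (X(V) = 2*(-1 + V) = -2 + 2*V)
√(X(185) + (-90 - 86*87)) = √((-2 + 2*185) + (-90 - 86*87)) = √((-2 + 370) + (-90 - 7482)) = √(368 - 7572) = √(-7204) = 2*I*√1801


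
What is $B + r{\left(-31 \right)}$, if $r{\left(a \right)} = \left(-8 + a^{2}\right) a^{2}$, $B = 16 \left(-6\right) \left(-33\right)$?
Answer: $919001$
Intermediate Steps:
$B = 3168$ ($B = \left(-96\right) \left(-33\right) = 3168$)
$r{\left(a \right)} = a^{2} \left(-8 + a^{2}\right)$
$B + r{\left(-31 \right)} = 3168 + \left(-31\right)^{2} \left(-8 + \left(-31\right)^{2}\right) = 3168 + 961 \left(-8 + 961\right) = 3168 + 961 \cdot 953 = 3168 + 915833 = 919001$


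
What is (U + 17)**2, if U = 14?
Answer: 961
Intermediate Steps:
(U + 17)**2 = (14 + 17)**2 = 31**2 = 961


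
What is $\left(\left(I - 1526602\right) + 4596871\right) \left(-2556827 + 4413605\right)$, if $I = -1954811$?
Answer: $2071157874324$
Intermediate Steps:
$\left(\left(I - 1526602\right) + 4596871\right) \left(-2556827 + 4413605\right) = \left(\left(-1954811 - 1526602\right) + 4596871\right) \left(-2556827 + 4413605\right) = \left(\left(-1954811 - 1526602\right) + 4596871\right) 1856778 = \left(-3481413 + 4596871\right) 1856778 = 1115458 \cdot 1856778 = 2071157874324$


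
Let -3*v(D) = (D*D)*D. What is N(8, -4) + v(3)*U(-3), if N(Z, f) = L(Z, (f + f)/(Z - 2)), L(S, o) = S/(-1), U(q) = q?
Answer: 19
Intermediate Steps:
L(S, o) = -S (L(S, o) = S*(-1) = -S)
v(D) = -D³/3 (v(D) = -D*D*D/3 = -D²*D/3 = -D³/3)
N(Z, f) = -Z
N(8, -4) + v(3)*U(-3) = -1*8 - ⅓*3³*(-3) = -8 - ⅓*27*(-3) = -8 - 9*(-3) = -8 + 27 = 19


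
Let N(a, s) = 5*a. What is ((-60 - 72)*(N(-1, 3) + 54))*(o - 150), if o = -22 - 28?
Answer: 1293600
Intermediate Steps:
o = -50
((-60 - 72)*(N(-1, 3) + 54))*(o - 150) = ((-60 - 72)*(5*(-1) + 54))*(-50 - 150) = -132*(-5 + 54)*(-200) = -132*49*(-200) = -6468*(-200) = 1293600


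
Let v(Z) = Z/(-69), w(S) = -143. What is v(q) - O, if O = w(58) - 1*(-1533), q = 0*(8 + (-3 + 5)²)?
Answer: -1390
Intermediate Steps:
q = 0 (q = 0*(8 + 2²) = 0*(8 + 4) = 0*12 = 0)
v(Z) = -Z/69 (v(Z) = Z*(-1/69) = -Z/69)
O = 1390 (O = -143 - 1*(-1533) = -143 + 1533 = 1390)
v(q) - O = -1/69*0 - 1*1390 = 0 - 1390 = -1390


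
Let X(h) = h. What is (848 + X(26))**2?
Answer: 763876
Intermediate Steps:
(848 + X(26))**2 = (848 + 26)**2 = 874**2 = 763876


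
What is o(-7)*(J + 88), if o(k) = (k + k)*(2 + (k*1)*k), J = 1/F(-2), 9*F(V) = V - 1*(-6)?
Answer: -128877/2 ≈ -64439.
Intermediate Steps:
F(V) = 2/3 + V/9 (F(V) = (V - 1*(-6))/9 = (V + 6)/9 = (6 + V)/9 = 2/3 + V/9)
J = 9/4 (J = 1/(2/3 + (1/9)*(-2)) = 1/(2/3 - 2/9) = 1/(4/9) = 9/4 ≈ 2.2500)
o(k) = 2*k*(2 + k**2) (o(k) = (2*k)*(2 + k*k) = (2*k)*(2 + k**2) = 2*k*(2 + k**2))
o(-7)*(J + 88) = (2*(-7)*(2 + (-7)**2))*(9/4 + 88) = (2*(-7)*(2 + 49))*(361/4) = (2*(-7)*51)*(361/4) = -714*361/4 = -128877/2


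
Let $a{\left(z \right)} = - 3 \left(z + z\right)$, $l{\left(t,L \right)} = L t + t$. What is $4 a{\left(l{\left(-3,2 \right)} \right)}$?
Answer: $216$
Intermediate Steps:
$l{\left(t,L \right)} = t + L t$
$a{\left(z \right)} = - 6 z$ ($a{\left(z \right)} = - 3 \cdot 2 z = - 6 z$)
$4 a{\left(l{\left(-3,2 \right)} \right)} = 4 \left(- 6 \left(- 3 \left(1 + 2\right)\right)\right) = 4 \left(- 6 \left(\left(-3\right) 3\right)\right) = 4 \left(\left(-6\right) \left(-9\right)\right) = 4 \cdot 54 = 216$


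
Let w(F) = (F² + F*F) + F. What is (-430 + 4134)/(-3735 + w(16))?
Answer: -3704/3207 ≈ -1.1550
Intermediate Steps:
w(F) = F + 2*F² (w(F) = (F² + F²) + F = 2*F² + F = F + 2*F²)
(-430 + 4134)/(-3735 + w(16)) = (-430 + 4134)/(-3735 + 16*(1 + 2*16)) = 3704/(-3735 + 16*(1 + 32)) = 3704/(-3735 + 16*33) = 3704/(-3735 + 528) = 3704/(-3207) = 3704*(-1/3207) = -3704/3207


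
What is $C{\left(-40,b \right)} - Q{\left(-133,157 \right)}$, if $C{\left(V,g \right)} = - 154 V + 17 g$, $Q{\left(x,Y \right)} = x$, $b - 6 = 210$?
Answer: $9965$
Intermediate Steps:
$b = 216$ ($b = 6 + 210 = 216$)
$C{\left(-40,b \right)} - Q{\left(-133,157 \right)} = \left(\left(-154\right) \left(-40\right) + 17 \cdot 216\right) - -133 = \left(6160 + 3672\right) + 133 = 9832 + 133 = 9965$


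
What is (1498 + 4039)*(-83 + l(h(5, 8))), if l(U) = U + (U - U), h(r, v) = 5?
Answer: -431886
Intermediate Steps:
l(U) = U (l(U) = U + 0 = U)
(1498 + 4039)*(-83 + l(h(5, 8))) = (1498 + 4039)*(-83 + 5) = 5537*(-78) = -431886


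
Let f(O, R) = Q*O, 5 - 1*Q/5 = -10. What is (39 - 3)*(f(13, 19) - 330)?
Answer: 23220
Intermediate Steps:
Q = 75 (Q = 25 - 5*(-10) = 25 + 50 = 75)
f(O, R) = 75*O
(39 - 3)*(f(13, 19) - 330) = (39 - 3)*(75*13 - 330) = 36*(975 - 330) = 36*645 = 23220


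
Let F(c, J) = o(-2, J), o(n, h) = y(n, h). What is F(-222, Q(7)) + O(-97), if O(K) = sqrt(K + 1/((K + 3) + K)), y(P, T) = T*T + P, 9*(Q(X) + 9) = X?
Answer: 5314/81 + 4*I*sqrt(221178)/191 ≈ 65.605 + 9.8491*I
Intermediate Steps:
Q(X) = -9 + X/9
y(P, T) = P + T**2 (y(P, T) = T**2 + P = P + T**2)
o(n, h) = n + h**2
F(c, J) = -2 + J**2
O(K) = sqrt(K + 1/(3 + 2*K)) (O(K) = sqrt(K + 1/((3 + K) + K)) = sqrt(K + 1/(3 + 2*K)))
F(-222, Q(7)) + O(-97) = (-2 + (-9 + (1/9)*7)**2) + sqrt((1 - 97*(3 + 2*(-97)))/(3 + 2*(-97))) = (-2 + (-9 + 7/9)**2) + sqrt((1 - 97*(3 - 194))/(3 - 194)) = (-2 + (-74/9)**2) + sqrt((1 - 97*(-191))/(-191)) = (-2 + 5476/81) + sqrt(-(1 + 18527)/191) = 5314/81 + sqrt(-1/191*18528) = 5314/81 + sqrt(-18528/191) = 5314/81 + 4*I*sqrt(221178)/191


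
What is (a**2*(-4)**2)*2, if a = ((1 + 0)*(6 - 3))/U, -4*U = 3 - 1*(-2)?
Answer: 4608/25 ≈ 184.32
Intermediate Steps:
U = -5/4 (U = -(3 - 1*(-2))/4 = -(3 + 2)/4 = -1/4*5 = -5/4 ≈ -1.2500)
a = -12/5 (a = ((1 + 0)*(6 - 3))/(-5/4) = (1*3)*(-4/5) = 3*(-4/5) = -12/5 ≈ -2.4000)
(a**2*(-4)**2)*2 = ((-12/5)**2*(-4)**2)*2 = ((144/25)*16)*2 = (2304/25)*2 = 4608/25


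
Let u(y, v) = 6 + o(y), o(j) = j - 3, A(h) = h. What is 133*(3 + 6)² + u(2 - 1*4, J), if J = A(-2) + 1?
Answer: 10774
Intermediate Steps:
o(j) = -3 + j
J = -1 (J = -2 + 1 = -1)
u(y, v) = 3 + y (u(y, v) = 6 + (-3 + y) = 3 + y)
133*(3 + 6)² + u(2 - 1*4, J) = 133*(3 + 6)² + (3 + (2 - 1*4)) = 133*9² + (3 + (2 - 4)) = 133*81 + (3 - 2) = 10773 + 1 = 10774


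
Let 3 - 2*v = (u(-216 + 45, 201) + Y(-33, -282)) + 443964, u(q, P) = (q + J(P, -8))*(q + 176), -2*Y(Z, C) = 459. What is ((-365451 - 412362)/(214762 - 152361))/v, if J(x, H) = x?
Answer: 1037084/18465766321 ≈ 5.6163e-5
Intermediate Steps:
Y(Z, C) = -459/2 (Y(Z, C) = -½*459 = -459/2)
u(q, P) = (176 + q)*(P + q) (u(q, P) = (q + P)*(q + 176) = (P + q)*(176 + q) = (176 + q)*(P + q))
v = -887763/4 (v = 3/2 - ((((-216 + 45)² + 176*201 + 176*(-216 + 45) + 201*(-216 + 45)) - 459/2) + 443964)/2 = 3/2 - ((((-171)² + 35376 + 176*(-171) + 201*(-171)) - 459/2) + 443964)/2 = 3/2 - (((29241 + 35376 - 30096 - 34371) - 459/2) + 443964)/2 = 3/2 - ((150 - 459/2) + 443964)/2 = 3/2 - (-159/2 + 443964)/2 = 3/2 - ½*887769/2 = 3/2 - 887769/4 = -887763/4 ≈ -2.2194e+5)
((-365451 - 412362)/(214762 - 152361))/v = ((-365451 - 412362)/(214762 - 152361))/(-887763/4) = -777813/62401*(-4/887763) = 1037084/18465766321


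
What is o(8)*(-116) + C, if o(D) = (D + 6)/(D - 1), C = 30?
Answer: -202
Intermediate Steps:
o(D) = (6 + D)/(-1 + D)
o(8)*(-116) + C = ((6 + 8)/(-1 + 8))*(-116) + 30 = (14/7)*(-116) + 30 = ((⅐)*14)*(-116) + 30 = 2*(-116) + 30 = -232 + 30 = -202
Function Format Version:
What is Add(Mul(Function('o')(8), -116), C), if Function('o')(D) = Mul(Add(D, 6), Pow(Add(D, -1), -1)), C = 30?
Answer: -202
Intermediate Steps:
Function('o')(D) = Mul(Pow(Add(-1, D), -1), Add(6, D)) (Function('o')(D) = Mul(Add(6, D), Pow(Add(-1, D), -1)) = Mul(Pow(Add(-1, D), -1), Add(6, D)))
Add(Mul(Function('o')(8), -116), C) = Add(Mul(Mul(Pow(Add(-1, 8), -1), Add(6, 8)), -116), 30) = Add(Mul(Mul(Pow(7, -1), 14), -116), 30) = Add(Mul(Mul(Rational(1, 7), 14), -116), 30) = Add(Mul(2, -116), 30) = Add(-232, 30) = -202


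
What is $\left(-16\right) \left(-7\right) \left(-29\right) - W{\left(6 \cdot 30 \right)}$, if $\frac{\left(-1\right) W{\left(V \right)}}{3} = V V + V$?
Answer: $94492$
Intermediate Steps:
$W{\left(V \right)} = - 3 V - 3 V^{2}$ ($W{\left(V \right)} = - 3 \left(V V + V\right) = - 3 \left(V^{2} + V\right) = - 3 \left(V + V^{2}\right) = - 3 V - 3 V^{2}$)
$\left(-16\right) \left(-7\right) \left(-29\right) - W{\left(6 \cdot 30 \right)} = \left(-16\right) \left(-7\right) \left(-29\right) - - 3 \cdot 6 \cdot 30 \left(1 + 6 \cdot 30\right) = 112 \left(-29\right) - \left(-3\right) 180 \left(1 + 180\right) = -3248 - \left(-3\right) 180 \cdot 181 = -3248 - -97740 = -3248 + 97740 = 94492$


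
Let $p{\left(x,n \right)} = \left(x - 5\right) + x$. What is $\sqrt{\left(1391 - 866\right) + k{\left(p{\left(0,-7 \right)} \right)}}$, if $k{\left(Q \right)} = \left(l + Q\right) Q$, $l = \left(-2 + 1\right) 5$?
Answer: $5 \sqrt{23} \approx 23.979$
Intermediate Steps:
$l = -5$ ($l = \left(-1\right) 5 = -5$)
$p{\left(x,n \right)} = -5 + 2 x$ ($p{\left(x,n \right)} = \left(-5 + x\right) + x = -5 + 2 x$)
$k{\left(Q \right)} = Q \left(-5 + Q\right)$ ($k{\left(Q \right)} = \left(-5 + Q\right) Q = Q \left(-5 + Q\right)$)
$\sqrt{\left(1391 - 866\right) + k{\left(p{\left(0,-7 \right)} \right)}} = \sqrt{\left(1391 - 866\right) + \left(-5 + 2 \cdot 0\right) \left(-5 + \left(-5 + 2 \cdot 0\right)\right)} = \sqrt{525 + \left(-5 + 0\right) \left(-5 + \left(-5 + 0\right)\right)} = \sqrt{525 - 5 \left(-5 - 5\right)} = \sqrt{525 - -50} = \sqrt{525 + 50} = \sqrt{575} = 5 \sqrt{23}$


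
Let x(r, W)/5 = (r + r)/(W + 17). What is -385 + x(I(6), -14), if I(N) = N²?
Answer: -265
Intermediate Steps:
x(r, W) = 10*r/(17 + W) (x(r, W) = 5*((r + r)/(W + 17)) = 5*((2*r)/(17 + W)) = 5*(2*r/(17 + W)) = 10*r/(17 + W))
-385 + x(I(6), -14) = -385 + 10*6²/(17 - 14) = -385 + 10*36/3 = -385 + 10*36*(⅓) = -385 + 120 = -265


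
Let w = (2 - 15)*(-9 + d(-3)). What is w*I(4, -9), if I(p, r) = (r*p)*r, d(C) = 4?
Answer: 21060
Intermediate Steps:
I(p, r) = p*r**2 (I(p, r) = (p*r)*r = p*r**2)
w = 65 (w = (2 - 15)*(-9 + 4) = -13*(-5) = 65)
w*I(4, -9) = 65*(4*(-9)**2) = 65*(4*81) = 65*324 = 21060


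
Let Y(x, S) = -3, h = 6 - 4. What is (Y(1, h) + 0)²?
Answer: 9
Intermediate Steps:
h = 2
(Y(1, h) + 0)² = (-3 + 0)² = (-3)² = 9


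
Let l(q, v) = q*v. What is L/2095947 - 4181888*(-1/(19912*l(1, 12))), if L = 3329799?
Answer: 582398337/30507673 ≈ 19.090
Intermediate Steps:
L/2095947 - 4181888*(-1/(19912*l(1, 12))) = 3329799/2095947 - 4181888/(-131*12*152) = 3329799*(1/2095947) - 4181888/(-131*12*152) = 1109933/698649 - 4181888/((-1572*152)) = 1109933/698649 - 4181888/(-238944) = 1109933/698649 - 4181888*(-1/238944) = 1109933/698649 + 130684/7467 = 582398337/30507673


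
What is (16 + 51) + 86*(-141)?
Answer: -12059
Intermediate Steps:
(16 + 51) + 86*(-141) = 67 - 12126 = -12059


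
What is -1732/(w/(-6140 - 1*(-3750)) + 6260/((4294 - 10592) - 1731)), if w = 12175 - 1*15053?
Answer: -16617942460/4073031 ≈ -4080.0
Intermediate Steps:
w = -2878 (w = 12175 - 15053 = -2878)
-1732/(w/(-6140 - 1*(-3750)) + 6260/((4294 - 10592) - 1731)) = -1732/(-2878/(-6140 - 1*(-3750)) + 6260/((4294 - 10592) - 1731)) = -1732/(-2878/(-6140 + 3750) + 6260/(-6298 - 1731)) = -1732/(-2878/(-2390) + 6260/(-8029)) = -1732/(-2878*(-1/2390) + 6260*(-1/8029)) = -1732/(1439/1195 - 6260/8029) = -1732/4073031/9594655 = -1732*9594655/4073031 = -16617942460/4073031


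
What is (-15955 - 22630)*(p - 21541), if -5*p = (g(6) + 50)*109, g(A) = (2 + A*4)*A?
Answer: 1004437003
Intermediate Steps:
g(A) = A*(2 + 4*A) (g(A) = (2 + 4*A)*A = A*(2 + 4*A))
p = -22454/5 (p = -(2*6*(1 + 2*6) + 50)*109/5 = -(2*6*(1 + 12) + 50)*109/5 = -(2*6*13 + 50)*109/5 = -(156 + 50)*109/5 = -206*109/5 = -⅕*22454 = -22454/5 ≈ -4490.8)
(-15955 - 22630)*(p - 21541) = (-15955 - 22630)*(-22454/5 - 21541) = -38585*(-130159/5) = 1004437003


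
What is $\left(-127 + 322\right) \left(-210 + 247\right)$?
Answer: $7215$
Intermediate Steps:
$\left(-127 + 322\right) \left(-210 + 247\right) = 195 \cdot 37 = 7215$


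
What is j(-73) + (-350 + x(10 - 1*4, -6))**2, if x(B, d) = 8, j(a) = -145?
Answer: 116819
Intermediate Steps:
j(-73) + (-350 + x(10 - 1*4, -6))**2 = -145 + (-350 + 8)**2 = -145 + (-342)**2 = -145 + 116964 = 116819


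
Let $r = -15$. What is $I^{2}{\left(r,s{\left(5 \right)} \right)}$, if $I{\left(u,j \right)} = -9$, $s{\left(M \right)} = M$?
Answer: $81$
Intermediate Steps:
$I^{2}{\left(r,s{\left(5 \right)} \right)} = \left(-9\right)^{2} = 81$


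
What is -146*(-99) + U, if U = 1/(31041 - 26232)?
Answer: 69509287/4809 ≈ 14454.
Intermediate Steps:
U = 1/4809 ≈ 0.00020794
-146*(-99) + U = -146*(-99) + 1/4809 = 14454 + 1/4809 = 69509287/4809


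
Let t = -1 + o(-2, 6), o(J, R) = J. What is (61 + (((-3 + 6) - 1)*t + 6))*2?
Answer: 122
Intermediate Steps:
t = -3 (t = -1 - 2 = -3)
(61 + (((-3 + 6) - 1)*t + 6))*2 = (61 + (((-3 + 6) - 1)*(-3) + 6))*2 = (61 + ((3 - 1)*(-3) + 6))*2 = (61 + (2*(-3) + 6))*2 = (61 + (-6 + 6))*2 = (61 + 0)*2 = 61*2 = 122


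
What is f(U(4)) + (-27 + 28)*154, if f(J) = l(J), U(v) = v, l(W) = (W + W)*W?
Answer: 186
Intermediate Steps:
l(W) = 2*W**2 (l(W) = (2*W)*W = 2*W**2)
f(J) = 2*J**2
f(U(4)) + (-27 + 28)*154 = 2*4**2 + (-27 + 28)*154 = 2*16 + 1*154 = 32 + 154 = 186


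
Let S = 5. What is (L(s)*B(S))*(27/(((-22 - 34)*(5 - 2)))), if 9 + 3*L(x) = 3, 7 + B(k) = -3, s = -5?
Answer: -45/14 ≈ -3.2143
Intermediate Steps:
B(k) = -10 (B(k) = -7 - 3 = -10)
L(x) = -2 (L(x) = -3 + (1/3)*3 = -3 + 1 = -2)
(L(s)*B(S))*(27/(((-22 - 34)*(5 - 2)))) = (-2*(-10))*(27/(((-22 - 34)*(5 - 2)))) = 20*(27/((-56*3))) = 20*(27/(-168)) = 20*(27*(-1/168)) = 20*(-9/56) = -45/14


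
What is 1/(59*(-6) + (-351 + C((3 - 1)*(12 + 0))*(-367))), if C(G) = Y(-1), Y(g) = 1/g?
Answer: -1/338 ≈ -0.0029586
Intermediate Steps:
Y(g) = 1/g
C(G) = -1 (C(G) = 1/(-1) = -1)
1/(59*(-6) + (-351 + C((3 - 1)*(12 + 0))*(-367))) = 1/(59*(-6) + (-351 - 1*(-367))) = 1/(-354 + (-351 + 367)) = 1/(-354 + 16) = 1/(-338) = -1/338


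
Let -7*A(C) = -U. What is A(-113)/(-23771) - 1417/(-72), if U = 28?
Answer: 33683219/1711512 ≈ 19.680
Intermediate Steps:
A(C) = 4 (A(C) = -(-1)*28/7 = -⅐*(-28) = 4)
A(-113)/(-23771) - 1417/(-72) = 4/(-23771) - 1417/(-72) = 4*(-1/23771) - 1417*(-1/72) = -4/23771 + 1417/72 = 33683219/1711512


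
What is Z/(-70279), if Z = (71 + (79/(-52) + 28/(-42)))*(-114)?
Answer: 203965/1827254 ≈ 0.11162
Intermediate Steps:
Z = -203965/26 (Z = (71 + (79*(-1/52) + 28*(-1/42)))*(-114) = (71 + (-79/52 - ⅔))*(-114) = (71 - 341/156)*(-114) = (10735/156)*(-114) = -203965/26 ≈ -7844.8)
Z/(-70279) = -203965/26/(-70279) = -203965/26*(-1/70279) = 203965/1827254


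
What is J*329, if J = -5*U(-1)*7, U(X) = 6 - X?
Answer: -80605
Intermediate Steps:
J = -245 (J = -5*(6 - 1*(-1))*7 = -5*(6 + 1)*7 = -5*7*7 = -35*7 = -245)
J*329 = -245*329 = -80605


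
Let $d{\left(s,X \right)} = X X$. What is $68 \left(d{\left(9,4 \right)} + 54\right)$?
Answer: $4760$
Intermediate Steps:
$d{\left(s,X \right)} = X^{2}$
$68 \left(d{\left(9,4 \right)} + 54\right) = 68 \left(4^{2} + 54\right) = 68 \left(16 + 54\right) = 68 \cdot 70 = 4760$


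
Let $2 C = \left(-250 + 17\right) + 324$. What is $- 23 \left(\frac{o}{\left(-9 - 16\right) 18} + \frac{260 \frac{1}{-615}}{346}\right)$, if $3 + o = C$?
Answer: $\frac{2809243}{1276740} \approx 2.2003$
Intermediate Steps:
$C = \frac{91}{2}$ ($C = \frac{\left(-250 + 17\right) + 324}{2} = \frac{-233 + 324}{2} = \frac{1}{2} \cdot 91 = \frac{91}{2} \approx 45.5$)
$o = \frac{85}{2}$ ($o = -3 + \frac{91}{2} = \frac{85}{2} \approx 42.5$)
$- 23 \left(\frac{o}{\left(-9 - 16\right) 18} + \frac{260 \frac{1}{-615}}{346}\right) = - 23 \left(\frac{85}{2 \left(-9 - 16\right) 18} + \frac{260 \frac{1}{-615}}{346}\right) = - 23 \left(\frac{85}{2 \left(\left(-25\right) 18\right)} + 260 \left(- \frac{1}{615}\right) \frac{1}{346}\right) = - 23 \left(\frac{85}{2 \left(-450\right)} - \frac{26}{21279}\right) = - 23 \left(\frac{85}{2} \left(- \frac{1}{450}\right) - \frac{26}{21279}\right) = - 23 \left(- \frac{17}{180} - \frac{26}{21279}\right) = \left(-23\right) \left(- \frac{122141}{1276740}\right) = \frac{2809243}{1276740}$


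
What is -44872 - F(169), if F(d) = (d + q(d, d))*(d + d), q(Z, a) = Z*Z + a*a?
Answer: -19409230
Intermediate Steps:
q(Z, a) = Z**2 + a**2
F(d) = 2*d*(d + 2*d**2) (F(d) = (d + (d**2 + d**2))*(d + d) = (d + 2*d**2)*(2*d) = 2*d*(d + 2*d**2))
-44872 - F(169) = -44872 - 169**2*(2 + 4*169) = -44872 - 28561*(2 + 676) = -44872 - 28561*678 = -44872 - 1*19364358 = -44872 - 19364358 = -19409230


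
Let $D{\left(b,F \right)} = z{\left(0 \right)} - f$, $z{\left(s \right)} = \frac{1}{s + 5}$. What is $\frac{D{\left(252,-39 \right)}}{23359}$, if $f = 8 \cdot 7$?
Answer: $- \frac{279}{116795} \approx -0.0023888$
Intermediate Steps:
$z{\left(s \right)} = \frac{1}{5 + s}$
$f = 56$
$D{\left(b,F \right)} = - \frac{279}{5}$ ($D{\left(b,F \right)} = \frac{1}{5 + 0} - 56 = \frac{1}{5} - 56 = - \frac{279}{5}$)
$\frac{D{\left(252,-39 \right)}}{23359} = - \frac{279}{5 \cdot 23359} = \left(- \frac{279}{5}\right) \frac{1}{23359} = - \frac{279}{116795}$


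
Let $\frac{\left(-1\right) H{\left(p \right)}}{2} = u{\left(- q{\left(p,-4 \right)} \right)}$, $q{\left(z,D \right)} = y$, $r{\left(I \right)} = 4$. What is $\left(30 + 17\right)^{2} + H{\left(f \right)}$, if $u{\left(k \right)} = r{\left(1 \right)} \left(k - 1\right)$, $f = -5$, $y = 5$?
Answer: $2257$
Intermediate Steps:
$q{\left(z,D \right)} = 5$
$u{\left(k \right)} = -4 + 4 k$ ($u{\left(k \right)} = 4 \left(k - 1\right) = 4 \left(-1 + k\right) = -4 + 4 k$)
$H{\left(p \right)} = 48$ ($H{\left(p \right)} = - 2 \left(-4 + 4 \left(\left(-1\right) 5\right)\right) = - 2 \left(-4 + 4 \left(-5\right)\right) = - 2 \left(-4 - 20\right) = \left(-2\right) \left(-24\right) = 48$)
$\left(30 + 17\right)^{2} + H{\left(f \right)} = \left(30 + 17\right)^{2} + 48 = 47^{2} + 48 = 2209 + 48 = 2257$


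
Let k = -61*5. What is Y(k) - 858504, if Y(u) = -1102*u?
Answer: -522394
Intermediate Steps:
k = -305
Y(k) - 858504 = -1102*(-305) - 858504 = 336110 - 858504 = -522394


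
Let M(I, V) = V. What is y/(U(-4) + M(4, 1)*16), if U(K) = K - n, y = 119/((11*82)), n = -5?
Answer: 7/902 ≈ 0.0077605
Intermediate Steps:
y = 119/902 ≈ 0.13193
U(K) = 5 + K (U(K) = K - 1*(-5) = K + 5 = 5 + K)
y/(U(-4) + M(4, 1)*16) = 119/(902*((5 - 4) + 1*16)) = 119/(902*(1 + 16)) = (119/902)/17 = (119/902)*(1/17) = 7/902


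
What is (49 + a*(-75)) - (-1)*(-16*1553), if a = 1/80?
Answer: -396799/16 ≈ -24800.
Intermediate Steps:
a = 1/80 ≈ 0.012500
(49 + a*(-75)) - (-1)*(-16*1553) = (49 + (1/80)*(-75)) - (-1)*(-16*1553) = (49 - 15/16) - (-1)*(-24848) = 769/16 - 1*24848 = 769/16 - 24848 = -396799/16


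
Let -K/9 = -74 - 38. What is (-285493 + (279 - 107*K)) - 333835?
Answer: -726905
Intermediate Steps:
K = 1008 (K = -9*(-74 - 38) = -9*(-112) = 1008)
(-285493 + (279 - 107*K)) - 333835 = (-285493 + (279 - 107*1008)) - 333835 = (-285493 + (279 - 107856)) - 333835 = (-285493 - 107577) - 333835 = -393070 - 333835 = -726905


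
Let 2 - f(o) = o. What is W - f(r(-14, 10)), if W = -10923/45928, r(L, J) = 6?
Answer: 172789/45928 ≈ 3.7622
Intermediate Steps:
f(o) = 2 - o
W = -10923/45928 (W = -10923*1/45928 = -10923/45928 ≈ -0.23783)
W - f(r(-14, 10)) = -10923/45928 - (2 - 1*6) = -10923/45928 - (2 - 6) = -10923/45928 - 1*(-4) = -10923/45928 + 4 = 172789/45928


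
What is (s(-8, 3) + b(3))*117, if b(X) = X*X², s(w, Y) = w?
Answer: 2223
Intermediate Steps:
b(X) = X³
(s(-8, 3) + b(3))*117 = (-8 + 3³)*117 = (-8 + 27)*117 = 19*117 = 2223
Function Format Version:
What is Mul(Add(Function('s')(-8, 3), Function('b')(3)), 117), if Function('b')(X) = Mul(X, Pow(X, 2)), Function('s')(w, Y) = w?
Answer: 2223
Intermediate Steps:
Function('b')(X) = Pow(X, 3)
Mul(Add(Function('s')(-8, 3), Function('b')(3)), 117) = Mul(Add(-8, Pow(3, 3)), 117) = Mul(Add(-8, 27), 117) = Mul(19, 117) = 2223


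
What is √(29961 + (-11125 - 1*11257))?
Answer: √7579 ≈ 87.057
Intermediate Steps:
√(29961 + (-11125 - 1*11257)) = √(29961 + (-11125 - 11257)) = √(29961 - 22382) = √7579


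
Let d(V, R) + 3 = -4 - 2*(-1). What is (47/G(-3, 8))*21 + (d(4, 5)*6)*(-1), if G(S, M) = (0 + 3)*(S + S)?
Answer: -149/6 ≈ -24.833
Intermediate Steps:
d(V, R) = -5 (d(V, R) = -3 + (-4 - 2*(-1)) = -3 + (-4 + 2) = -3 - 2 = -5)
G(S, M) = 6*S (G(S, M) = 3*(2*S) = 6*S)
(47/G(-3, 8))*21 + (d(4, 5)*6)*(-1) = (47/((6*(-3))))*21 - 5*6*(-1) = (47/(-18))*21 - 30*(-1) = (47*(-1/18))*21 + 30 = -47/18*21 + 30 = -329/6 + 30 = -149/6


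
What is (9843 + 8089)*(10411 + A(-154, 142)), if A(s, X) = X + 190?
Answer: 192643476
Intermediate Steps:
A(s, X) = 190 + X
(9843 + 8089)*(10411 + A(-154, 142)) = (9843 + 8089)*(10411 + (190 + 142)) = 17932*(10411 + 332) = 17932*10743 = 192643476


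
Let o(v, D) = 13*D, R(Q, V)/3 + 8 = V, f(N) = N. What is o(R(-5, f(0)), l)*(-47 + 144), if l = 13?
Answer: 16393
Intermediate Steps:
R(Q, V) = -24 + 3*V
o(R(-5, f(0)), l)*(-47 + 144) = (13*13)*(-47 + 144) = 169*97 = 16393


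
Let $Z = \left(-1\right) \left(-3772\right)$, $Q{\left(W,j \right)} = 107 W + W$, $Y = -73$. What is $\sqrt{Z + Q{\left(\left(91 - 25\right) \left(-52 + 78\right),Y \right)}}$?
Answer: $10 \sqrt{1891} \approx 434.86$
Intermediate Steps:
$Q{\left(W,j \right)} = 108 W$
$Z = 3772$
$\sqrt{Z + Q{\left(\left(91 - 25\right) \left(-52 + 78\right),Y \right)}} = \sqrt{3772 + 108 \left(91 - 25\right) \left(-52 + 78\right)} = \sqrt{3772 + 108 \cdot 66 \cdot 26} = \sqrt{3772 + 108 \cdot 1716} = \sqrt{3772 + 185328} = \sqrt{189100} = 10 \sqrt{1891}$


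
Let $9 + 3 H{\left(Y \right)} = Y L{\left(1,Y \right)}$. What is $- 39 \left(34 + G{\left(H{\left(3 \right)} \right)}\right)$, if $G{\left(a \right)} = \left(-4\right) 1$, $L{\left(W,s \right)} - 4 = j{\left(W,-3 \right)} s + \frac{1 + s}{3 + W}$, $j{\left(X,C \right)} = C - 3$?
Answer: $-1170$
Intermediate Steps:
$j{\left(X,C \right)} = -3 + C$
$L{\left(W,s \right)} = 4 - 6 s + \frac{1 + s}{3 + W}$ ($L{\left(W,s \right)} = 4 + \left(\left(-3 - 3\right) s + \frac{1 + s}{3 + W}\right) = 4 - \left(6 s - \frac{1 + s}{3 + W}\right) = 4 - 6 s + \frac{1 + s}{3 + W}$)
$H{\left(Y \right)} = -3 + \frac{Y \left(\frac{17}{4} - \frac{23 Y}{4}\right)}{3}$ ($H{\left(Y \right)} = -3 + \frac{Y \frac{13 - 17 Y + 4 \cdot 1 - 6 Y}{3 + 1}}{3} = -3 + \frac{Y \frac{13 - 17 Y + 4 - 6 Y}{4}}{3} = -3 + \frac{Y \frac{17 - 23 Y}{4}}{3} = -3 + \frac{Y \left(\frac{17}{4} - \frac{23 Y}{4}\right)}{3}$)
$G{\left(a \right)} = -4$
$- 39 \left(34 + G{\left(H{\left(3 \right)} \right)}\right) = - 39 \left(34 - 4\right) = \left(-39\right) 30 = -1170$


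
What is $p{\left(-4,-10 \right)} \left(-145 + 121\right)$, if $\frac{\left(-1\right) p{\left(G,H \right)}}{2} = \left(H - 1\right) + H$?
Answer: $-1008$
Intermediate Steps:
$p{\left(G,H \right)} = 2 - 4 H$ ($p{\left(G,H \right)} = - 2 \left(\left(H - 1\right) + H\right) = - 2 \left(\left(-1 + H\right) + H\right) = - 2 \left(-1 + 2 H\right) = 2 - 4 H$)
$p{\left(-4,-10 \right)} \left(-145 + 121\right) = \left(2 - -40\right) \left(-145 + 121\right) = \left(2 + 40\right) \left(-24\right) = 42 \left(-24\right) = -1008$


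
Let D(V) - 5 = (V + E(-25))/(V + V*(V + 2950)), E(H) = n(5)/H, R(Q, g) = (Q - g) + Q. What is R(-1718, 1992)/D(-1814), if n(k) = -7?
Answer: -279883692600/257860093 ≈ -1085.4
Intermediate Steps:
R(Q, g) = -g + 2*Q
E(H) = -7/H
D(V) = 5 + (7/25 + V)/(V + V*(2950 + V)) (D(V) = 5 + (V - 7/(-25))/(V + V*(V + 2950)) = 5 + (V - 7*(-1/25))/(V + V*(2950 + V)) = 5 + (V + 7/25)/(V + V*(2950 + V)) = 5 + (7/25 + V)/(V + V*(2950 + V)))
R(-1718, 1992)/D(-1814) = (-1*1992 + 2*(-1718))/(((1/25)*(7 + 125*(-1814)² + 368900*(-1814))/(-1814*(2951 - 1814)))) = (-1992 - 3436)/(((1/25)*(-1/1814)*(7 + 125*3290596 - 669184600)/1137)) = -5428*(-51562950/(7 + 411324500 - 669184600)) = -5428/((1/25)*(-1/1814)*(1/1137)*(-257860093)) = -5428/257860093/51562950 = -5428*51562950/257860093 = -279883692600/257860093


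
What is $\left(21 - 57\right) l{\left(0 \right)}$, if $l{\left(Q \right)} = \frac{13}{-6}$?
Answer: $78$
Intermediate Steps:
$l{\left(Q \right)} = - \frac{13}{6}$ ($l{\left(Q \right)} = 13 \left(- \frac{1}{6}\right) = - \frac{13}{6}$)
$\left(21 - 57\right) l{\left(0 \right)} = \left(21 - 57\right) \left(- \frac{13}{6}\right) = \left(-36\right) \left(- \frac{13}{6}\right) = 78$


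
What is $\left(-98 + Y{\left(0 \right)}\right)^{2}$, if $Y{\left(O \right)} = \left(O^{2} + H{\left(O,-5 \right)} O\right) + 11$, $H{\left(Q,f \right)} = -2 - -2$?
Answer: $7569$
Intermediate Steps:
$H{\left(Q,f \right)} = 0$ ($H{\left(Q,f \right)} = -2 + 2 = 0$)
$Y{\left(O \right)} = 11 + O^{2}$ ($Y{\left(O \right)} = \left(O^{2} + 0 O\right) + 11 = \left(O^{2} + 0\right) + 11 = O^{2} + 11 = 11 + O^{2}$)
$\left(-98 + Y{\left(0 \right)}\right)^{2} = \left(-98 + \left(11 + 0^{2}\right)\right)^{2} = \left(-98 + \left(11 + 0\right)\right)^{2} = \left(-98 + 11\right)^{2} = \left(-87\right)^{2} = 7569$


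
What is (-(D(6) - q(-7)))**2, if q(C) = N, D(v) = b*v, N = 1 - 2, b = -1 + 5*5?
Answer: 21025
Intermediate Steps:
b = 24 (b = -1 + 25 = 24)
N = -1
D(v) = 24*v
q(C) = -1
(-(D(6) - q(-7)))**2 = (-(24*6 - 1*(-1)))**2 = (-(144 + 1))**2 = (-1*145)**2 = (-145)**2 = 21025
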